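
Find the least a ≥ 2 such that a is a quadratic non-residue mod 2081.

3

(2/2081) = +1, so 2 is a residue.
(3/2081) = −1, so 3 is the smallest positive non-residue mod 2081.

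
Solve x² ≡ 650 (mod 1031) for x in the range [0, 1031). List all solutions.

41, 990

Since 1031 ≡ 3 (mod 4), a square root of 650 is 650^((1031+1)/4) = 650^258 mod 1031.
Repeated squaring: 650^2≡821, 650^4≡798, 650^8≡677, 650^16≡565, 650^32≡646, 650^64≡792, 650^128≡416, 650^256≡879 (mod 1031).
650^258 = 650^(256+2) ≡ 990 (mod 1031).
Check: 990² = 980100 ≡ 650 (mod 1031). The two roots are 41 and 990.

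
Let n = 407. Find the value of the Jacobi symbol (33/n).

0

Reciprocity: 33 ≡ 1 and 407 ≡ 3 (mod 4), so (33/407) = +(407/33).
Reduce top mod 33: now compute (11/33).
Reciprocity: 11 ≡ 3 and 33 ≡ 1 (mod 4), so (11/33) = +(33/11).
Reduce top mod 11: now compute (0/11).
Top reduces to 0: gcd > 1, so the symbol is 0.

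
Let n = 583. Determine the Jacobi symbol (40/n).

-1

Pull out 2^3: since 583 ≡ 7 (mod 8), (2/583) = +1, so (2/583)^3 = +1.
Reciprocity: 5 ≡ 1 and 583 ≡ 3 (mod 4), so (5/583) = +(583/5).
Reduce top mod 5: now compute (3/5).
Reciprocity: 3 ≡ 3 and 5 ≡ 1 (mod 4), so (3/5) = +(5/3).
Reduce top mod 3: now compute (2/3).
Pull out 2: since 3 ≡ 3 (mod 8), (2/3) = -1.
Reached (1/3) = 1. Collecting the sign flips along the way, the symbol is -1.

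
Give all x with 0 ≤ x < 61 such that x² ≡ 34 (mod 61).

20, 41

61 ≡ 1 (mod 4), so we find a root by search.
Trying successive values, 20² = 400 ≡ 34 (mod 61). The other root is 61 − 20 = 41.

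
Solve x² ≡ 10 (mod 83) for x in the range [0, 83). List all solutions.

33, 50

Since 83 ≡ 3 (mod 4), a square root of 10 is 10^((83+1)/4) = 10^21 mod 83.
Repeated squaring: 10^2≡17, 10^4≡40, 10^8≡23, 10^16≡31 (mod 83).
10^21 = 10^(16+4+1) ≡ 33 (mod 83).
Check: 33² = 1089 ≡ 10 (mod 83). The two roots are 33 and 50.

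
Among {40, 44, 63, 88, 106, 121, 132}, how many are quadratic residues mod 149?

4

(40/149) = -1 → non-residue.
(44/149) = -1 → non-residue.
(63/149) = +1 → QR.
(88/149) = +1 → QR.
(106/149) = -1 → non-residue.
(121/149) = +1 → QR.
(132/149) = +1 → QR.
Total quadratic residues among the 7: 4.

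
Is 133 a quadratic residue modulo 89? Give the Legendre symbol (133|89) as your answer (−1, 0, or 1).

Euler's criterion: (133/89) ≡ 44^44 (mod 89).
44^2 ≡ 67 (mod 89)
44^4 ≡ 39 (mod 89)
44^8 ≡ 8 (mod 89)
44^16 ≡ 64 (mod 89)
44^32 ≡ 2 (mod 89)
44^44 = 44^(32+8+4) ≡ 1 (mod 89).
Result is 1, so (133/89) = 1.

1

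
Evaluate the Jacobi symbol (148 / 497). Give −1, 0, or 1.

Pull out 2^2: since 497 ≡ 1 (mod 8), (2/497) = +1, so (2/497)^2 = +1.
Reciprocity: 37 ≡ 1 and 497 ≡ 1 (mod 4), so (37/497) = +(497/37).
Reduce top mod 37: now compute (16/37).
Pull out 2^4: since 37 ≡ 5 (mod 8), (2/37) = -1, so (2/37)^4 = +1.
Reached (1/37) = 1. Collecting the sign flips along the way, the symbol is +1.

1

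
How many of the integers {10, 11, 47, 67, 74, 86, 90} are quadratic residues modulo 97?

(10/97) = -1 → non-residue.
(11/97) = +1 → QR.
(47/97) = +1 → QR.
(67/97) = -1 → non-residue.
(74/97) = -1 → non-residue.
(86/97) = +1 → QR.
(90/97) = -1 → non-residue.
Total quadratic residues among the 7: 3.

3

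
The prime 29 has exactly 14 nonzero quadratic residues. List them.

1,4,5,6,7,9,13,16,20,22,23,24,25,28

Square k = 1,…,14 (k and 29−k give the same square):
1²=1, 2²=4, 3²=9, 4²=16, 5²=25, 6²≡7, 7²≡20, 8²≡6, 9²≡23, 10²≡13, 11²≡5, 12²≡28, 13²≡24, 14²≡22 (mod 29).
So the quadratic residues mod 29 are {1, 4, 5, 6, 7, 9, 13, 16, 20, 22, 23, 24, 25, 28}.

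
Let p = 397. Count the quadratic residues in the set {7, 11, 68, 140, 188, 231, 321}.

4

(7/397) = -1 → non-residue.
(11/397) = +1 → QR.
(68/397) = -1 → non-residue.
(140/397) = +1 → QR.
(188/397) = +1 → QR.
(231/397) = -1 → non-residue.
(321/397) = +1 → QR.
Total quadratic residues among the 7: 4.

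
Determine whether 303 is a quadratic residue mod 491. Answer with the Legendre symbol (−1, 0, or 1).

1

Reciprocity: 303 ≡ 3 and 491 ≡ 3 (mod 4), so (303/491) = −(491/303).
Reduce top mod 303: now compute (188/303).
Pull out 2^2: since 303 ≡ 7 (mod 8), (2/303) = +1, so (2/303)^2 = +1.
Reciprocity: 47 ≡ 3 and 303 ≡ 3 (mod 4), so (47/303) = −(303/47).
Reduce top mod 47: now compute (21/47).
Reciprocity: 21 ≡ 1 and 47 ≡ 3 (mod 4), so (21/47) = +(47/21).
Reduce top mod 21: now compute (5/21).
Reciprocity: 5 ≡ 1 and 21 ≡ 1 (mod 4), so (5/21) = +(21/5).
Reduce top mod 5: now compute (1/5).
Reached (1/5) = 1. Collecting the sign flips along the way, the symbol is +1.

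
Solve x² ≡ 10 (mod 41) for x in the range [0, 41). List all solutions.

16, 25

41 ≡ 1 (mod 4), so we find a root by search.
Trying successive values, 16² = 256 ≡ 10 (mod 41). The other root is 41 − 16 = 25.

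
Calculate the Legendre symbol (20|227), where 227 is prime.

Euler's criterion: (20/227) ≡ 20^113 (mod 227).
20^2 ≡ 173 (mod 227)
20^4 ≡ 192 (mod 227)
20^8 ≡ 90 (mod 227)
20^16 ≡ 155 (mod 227)
20^32 ≡ 190 (mod 227)
20^64 ≡ 7 (mod 227)
20^113 = 20^(64+32+16+1) ≡ 226 (mod 227).
Result is 226 ≡ −1, so (20/227) = −1.

-1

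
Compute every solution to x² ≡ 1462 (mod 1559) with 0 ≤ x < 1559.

Since 1559 ≡ 3 (mod 4), a square root of 1462 is 1462^((1559+1)/4) = 1462^390 mod 1559.
Repeated squaring: 1462^2≡55, 1462^4≡1466, 1462^8≡854, 1462^16≡1263, 1462^32≡312, 1462^64≡686, 1462^128≡1337, 1462^256≡955 (mod 1559).
1462^390 = 1462^(256+128+4+2) ≡ 104 (mod 1559).
Check: 104² = 10816 ≡ 1462 (mod 1559). The two roots are 104 and 1455.

104, 1455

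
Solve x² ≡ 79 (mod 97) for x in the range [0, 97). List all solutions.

97 ≡ 1 (mod 4), so we find a root by search.
Trying successive values, 46² = 2116 ≡ 79 (mod 97). The other root is 97 − 46 = 51.

46, 51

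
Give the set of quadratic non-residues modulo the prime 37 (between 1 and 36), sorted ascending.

2 5 6 8 13 14 15 17 18 19 20 22 23 24 29 31 32 35

Square k = 1,…,18 (k and 37−k give the same square):
1²=1, 2²=4, 3²=9, 4²=16, 5²=25, 6²=36, 7²≡12, 8²≡27, 9²≡7, 10²≡26, 11²≡10, 12²≡33, 13²≡21, 14²≡11, 15²≡3, 16²≡34, 17²≡30, 18²≡28 (mod 37).
The residues are {1, 3, 4, 7, 9, 10, 11, 12, 16, 21, 25, 26, 27, 28, 30, 33, 34, 36}; the non-residues are the remaining 18 nonzero classes.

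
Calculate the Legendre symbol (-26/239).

Euler's criterion: (-26/239) ≡ 213^119 (mod 239).
213^2 ≡ 198 (mod 239)
213^4 ≡ 8 (mod 239)
213^8 ≡ 64 (mod 239)
213^16 ≡ 33 (mod 239)
213^32 ≡ 133 (mod 239)
213^64 ≡ 3 (mod 239)
213^119 = 213^(64+32+16+4+2+1) ≡ 1 (mod 239).
Result is 1, so (-26/239) = 1.

1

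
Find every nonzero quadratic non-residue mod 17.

3, 5, 6, 7, 10, 11, 12, 14

Square k = 1,…,8 (k and 17−k give the same square):
1²=1, 2²=4, 3²=9, 4²=16, 5²≡8, 6²≡2, 7²≡15, 8²≡13 (mod 17).
The residues are {1, 2, 4, 8, 9, 13, 15, 16}; the non-residues are the remaining 8 nonzero classes.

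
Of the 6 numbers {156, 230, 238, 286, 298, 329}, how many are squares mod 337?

4

(156/337) = +1 → QR.
(230/337) = +1 → QR.
(238/337) = -1 → non-residue.
(286/337) = -1 → non-residue.
(298/337) = +1 → QR.
(329/337) = +1 → QR.
Total quadratic residues among the 6: 4.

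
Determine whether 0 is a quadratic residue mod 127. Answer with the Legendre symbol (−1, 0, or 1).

0

Top reduces to 0: gcd > 1, so the symbol is 0.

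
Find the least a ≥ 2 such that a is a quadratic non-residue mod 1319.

(2/1319) = +1, so 2 is a residue.
(3/1319) = +1, so 3 is a residue.
(4/1319) = +1, so 4 is a residue.
(5/1319) = +1, so 5 is a residue.
(6/1319) = +1, so 6 is a residue.
(7/1319) = +1, so 7 is a residue.
(8/1319) = +1, so 8 is a residue.
(9/1319) = +1, so 9 is a residue.
(10/1319) = +1, so 10 is a residue.
(11/1319) = +1, so 11 is a residue.
(12/1319) = +1, so 12 is a residue.
(13/1319) = −1, so 13 is the smallest positive non-residue mod 1319.

13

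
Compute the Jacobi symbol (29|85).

Reciprocity: 29 ≡ 1 and 85 ≡ 1 (mod 4), so (29/85) = +(85/29).
Reduce top mod 29: now compute (27/29).
Reciprocity: 27 ≡ 3 and 29 ≡ 1 (mod 4), so (27/29) = +(29/27).
Reduce top mod 27: now compute (2/27).
Pull out 2: since 27 ≡ 3 (mod 8), (2/27) = -1.
Reached (1/27) = 1. Collecting the sign flips along the way, the symbol is -1.

-1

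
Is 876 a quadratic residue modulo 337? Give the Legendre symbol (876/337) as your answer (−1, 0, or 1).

First reduce: 876 ≡ 202 (mod 337).
Pull out 2: since 337 ≡ 1 (mod 8), (2/337) = +1.
Reciprocity: 101 ≡ 1 and 337 ≡ 1 (mod 4), so (101/337) = +(337/101).
Reduce top mod 101: now compute (34/101).
Pull out 2: since 101 ≡ 5 (mod 8), (2/101) = -1.
Reciprocity: 17 ≡ 1 and 101 ≡ 1 (mod 4), so (17/101) = +(101/17).
Reduce top mod 17: now compute (16/17).
Pull out 2^4: since 17 ≡ 1 (mod 8), (2/17) = +1, so (2/17)^4 = +1.
Reached (1/17) = 1. Collecting the sign flips along the way, the symbol is -1.

-1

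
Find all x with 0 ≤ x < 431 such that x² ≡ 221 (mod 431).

178, 253

Since 431 ≡ 3 (mod 4), a square root of 221 is 221^((431+1)/4) = 221^108 mod 431.
Repeated squaring: 221^2≡138, 221^4≡80, 221^8≡366, 221^16≡346, 221^32≡329, 221^64≡60 (mod 431).
221^108 = 221^(64+32+8+4) ≡ 253 (mod 431).
Check: 253² = 64009 ≡ 221 (mod 431). The two roots are 178 and 253.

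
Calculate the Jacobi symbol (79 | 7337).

Reciprocity: 79 ≡ 3 and 7337 ≡ 1 (mod 4), so (79/7337) = +(7337/79).
Reduce top mod 79: now compute (69/79).
Reciprocity: 69 ≡ 1 and 79 ≡ 3 (mod 4), so (69/79) = +(79/69).
Reduce top mod 69: now compute (10/69).
Pull out 2: since 69 ≡ 5 (mod 8), (2/69) = -1.
Reciprocity: 5 ≡ 1 and 69 ≡ 1 (mod 4), so (5/69) = +(69/5).
Reduce top mod 5: now compute (4/5).
Pull out 2^2: since 5 ≡ 5 (mod 8), (2/5) = -1, so (2/5)^2 = +1.
Reached (1/5) = 1. Collecting the sign flips along the way, the symbol is -1.

-1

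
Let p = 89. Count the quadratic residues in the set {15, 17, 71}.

2

(15/89) = -1 → non-residue.
(17/89) = +1 → QR.
(71/89) = +1 → QR.
Total quadratic residues among the 3: 2.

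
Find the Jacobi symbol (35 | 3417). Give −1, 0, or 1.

Reciprocity: 35 ≡ 3 and 3417 ≡ 1 (mod 4), so (35/3417) = +(3417/35).
Reduce top mod 35: now compute (22/35).
Pull out 2: since 35 ≡ 3 (mod 8), (2/35) = -1.
Reciprocity: 11 ≡ 3 and 35 ≡ 3 (mod 4), so (11/35) = −(35/11).
Reduce top mod 11: now compute (2/11).
Pull out 2: since 11 ≡ 3 (mod 8), (2/11) = -1.
Reached (1/11) = 1. Collecting the sign flips along the way, the symbol is -1.

-1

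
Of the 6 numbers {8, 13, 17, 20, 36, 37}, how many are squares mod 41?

4

(8/41) = +1 → QR.
(13/41) = -1 → non-residue.
(17/41) = -1 → non-residue.
(20/41) = +1 → QR.
(36/41) = +1 → QR.
(37/41) = +1 → QR.
Total quadratic residues among the 6: 4.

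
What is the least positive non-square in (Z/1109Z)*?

(2/1109) = −1, so 2 is the smallest positive non-residue mod 1109.

2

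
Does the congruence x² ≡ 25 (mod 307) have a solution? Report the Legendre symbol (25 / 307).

Euler's criterion: (25/307) ≡ 25^153 (mod 307).
25^2 ≡ 11 (mod 307)
25^4 ≡ 121 (mod 307)
25^8 ≡ 212 (mod 307)
25^16 ≡ 122 (mod 307)
25^32 ≡ 148 (mod 307)
25^64 ≡ 107 (mod 307)
25^128 ≡ 90 (mod 307)
25^153 = 25^(128+16+8+1) ≡ 1 (mod 307).
Result is 1, so (25/307) = 1.

1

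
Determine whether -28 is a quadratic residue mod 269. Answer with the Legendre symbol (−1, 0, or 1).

-1

First reduce: -28 ≡ 241 (mod 269).
Reciprocity: 241 ≡ 1 and 269 ≡ 1 (mod 4), so (241/269) = +(269/241).
Reduce top mod 241: now compute (28/241).
Pull out 2^2: since 241 ≡ 1 (mod 8), (2/241) = +1, so (2/241)^2 = +1.
Reciprocity: 7 ≡ 3 and 241 ≡ 1 (mod 4), so (7/241) = +(241/7).
Reduce top mod 7: now compute (3/7).
Reciprocity: 3 ≡ 3 and 7 ≡ 3 (mod 4), so (3/7) = −(7/3).
Reduce top mod 3: now compute (1/3).
Reached (1/3) = 1. Collecting the sign flips along the way, the symbol is -1.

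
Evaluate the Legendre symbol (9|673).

1

Reciprocity: 9 ≡ 1 and 673 ≡ 1 (mod 4), so (9/673) = +(673/9).
Reduce top mod 9: now compute (7/9).
Reciprocity: 7 ≡ 3 and 9 ≡ 1 (mod 4), so (7/9) = +(9/7).
Reduce top mod 7: now compute (2/7).
Pull out 2: since 7 ≡ 7 (mod 8), (2/7) = +1.
Reached (1/7) = 1. Collecting the sign flips along the way, the symbol is +1.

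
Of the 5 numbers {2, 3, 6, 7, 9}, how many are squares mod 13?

2

(2/13) = -1 → non-residue.
(3/13) = +1 → QR.
(6/13) = -1 → non-residue.
(7/13) = -1 → non-residue.
(9/13) = +1 → QR.
Total quadratic residues among the 5: 2.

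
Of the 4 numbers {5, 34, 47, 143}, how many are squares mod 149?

3

(5/149) = +1 → QR.
(34/149) = -1 → non-residue.
(47/149) = +1 → QR.
(143/149) = +1 → QR.
Total quadratic residues among the 4: 3.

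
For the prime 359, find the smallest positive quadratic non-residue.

7

(2/359) = +1, so 2 is a residue.
(3/359) = +1, so 3 is a residue.
(4/359) = +1, so 4 is a residue.
(5/359) = +1, so 5 is a residue.
(6/359) = +1, so 6 is a residue.
(7/359) = −1, so 7 is the smallest positive non-residue mod 359.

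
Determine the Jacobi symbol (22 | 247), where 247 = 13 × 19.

Pull out 2: since 247 ≡ 7 (mod 8), (2/247) = +1.
Reciprocity: 11 ≡ 3 and 247 ≡ 3 (mod 4), so (11/247) = −(247/11).
Reduce top mod 11: now compute (5/11).
Reciprocity: 5 ≡ 1 and 11 ≡ 3 (mod 4), so (5/11) = +(11/5).
Reduce top mod 5: now compute (1/5).
Reached (1/5) = 1. Collecting the sign flips along the way, the symbol is -1.

-1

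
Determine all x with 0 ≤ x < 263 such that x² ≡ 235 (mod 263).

Since 263 ≡ 3 (mod 4), a square root of 235 is 235^((263+1)/4) = 235^66 mod 263.
Repeated squaring: 235^2≡258, 235^4≡25, 235^8≡99, 235^16≡70, 235^32≡166, 235^64≡204 (mod 263).
235^66 = 235^(64+2) ≡ 32 (mod 263).
Check: 32² = 1024 ≡ 235 (mod 263). The two roots are 32 and 231.

32, 231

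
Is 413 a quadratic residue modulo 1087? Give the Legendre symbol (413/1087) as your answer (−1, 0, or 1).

Reciprocity: 413 ≡ 1 and 1087 ≡ 3 (mod 4), so (413/1087) = +(1087/413).
Reduce top mod 413: now compute (261/413).
Reciprocity: 261 ≡ 1 and 413 ≡ 1 (mod 4), so (261/413) = +(413/261).
Reduce top mod 261: now compute (152/261).
Pull out 2^3: since 261 ≡ 5 (mod 8), (2/261) = -1, so (2/261)^3 = -1.
Reciprocity: 19 ≡ 3 and 261 ≡ 1 (mod 4), so (19/261) = +(261/19).
Reduce top mod 19: now compute (14/19).
Pull out 2: since 19 ≡ 3 (mod 8), (2/19) = -1.
Reciprocity: 7 ≡ 3 and 19 ≡ 3 (mod 4), so (7/19) = −(19/7).
Reduce top mod 7: now compute (5/7).
Reciprocity: 5 ≡ 1 and 7 ≡ 3 (mod 4), so (5/7) = +(7/5).
Reduce top mod 5: now compute (2/5).
Pull out 2: since 5 ≡ 5 (mod 8), (2/5) = -1.
Reached (1/5) = 1. Collecting the sign flips along the way, the symbol is +1.

1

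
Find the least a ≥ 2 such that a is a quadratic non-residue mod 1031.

7

(2/1031) = +1, so 2 is a residue.
(3/1031) = +1, so 3 is a residue.
(4/1031) = +1, so 4 is a residue.
(5/1031) = +1, so 5 is a residue.
(6/1031) = +1, so 6 is a residue.
(7/1031) = −1, so 7 is the smallest positive non-residue mod 1031.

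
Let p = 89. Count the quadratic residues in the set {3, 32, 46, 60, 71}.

(3/89) = -1 → non-residue.
(32/89) = +1 → QR.
(46/89) = -1 → non-residue.
(60/89) = -1 → non-residue.
(71/89) = +1 → QR.
Total quadratic residues among the 5: 2.

2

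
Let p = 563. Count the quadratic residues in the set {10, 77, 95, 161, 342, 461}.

(10/563) = +1 → QR.
(77/563) = +1 → QR.
(95/563) = -1 → non-residue.
(161/563) = +1 → QR.
(342/563) = -1 → non-residue.
(461/563) = +1 → QR.
Total quadratic residues among the 6: 4.

4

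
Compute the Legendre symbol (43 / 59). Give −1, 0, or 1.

-1

Reciprocity: 43 ≡ 3 and 59 ≡ 3 (mod 4), so (43/59) = −(59/43).
Reduce top mod 43: now compute (16/43).
Pull out 2^4: since 43 ≡ 3 (mod 8), (2/43) = -1, so (2/43)^4 = +1.
Reached (1/43) = 1. Collecting the sign flips along the way, the symbol is -1.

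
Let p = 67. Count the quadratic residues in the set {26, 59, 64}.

3

(26/67) = +1 → QR.
(59/67) = +1 → QR.
(64/67) = +1 → QR.
Total quadratic residues among the 3: 3.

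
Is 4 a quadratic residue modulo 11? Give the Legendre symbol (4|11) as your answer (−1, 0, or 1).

Pull out 2^2: since 11 ≡ 3 (mod 8), (2/11) = -1, so (2/11)^2 = +1.
Reached (1/11) = 1. Collecting the sign flips along the way, the symbol is +1.

1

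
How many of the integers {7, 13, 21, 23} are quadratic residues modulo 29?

3

(7/29) = +1 → QR.
(13/29) = +1 → QR.
(21/29) = -1 → non-residue.
(23/29) = +1 → QR.
Total quadratic residues among the 4: 3.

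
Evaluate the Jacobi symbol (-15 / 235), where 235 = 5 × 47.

0

First reduce: -15 ≡ 220 (mod 235).
Pull out 2^2: since 235 ≡ 3 (mod 8), (2/235) = -1, so (2/235)^2 = +1.
Reciprocity: 55 ≡ 3 and 235 ≡ 3 (mod 4), so (55/235) = −(235/55).
Reduce top mod 55: now compute (15/55).
Reciprocity: 15 ≡ 3 and 55 ≡ 3 (mod 4), so (15/55) = −(55/15).
Reduce top mod 15: now compute (10/15).
Pull out 2: since 15 ≡ 7 (mod 8), (2/15) = +1.
Reciprocity: 5 ≡ 1 and 15 ≡ 3 (mod 4), so (5/15) = +(15/5).
Reduce top mod 5: now compute (0/5).
Top reduces to 0: gcd > 1, so the symbol is 0.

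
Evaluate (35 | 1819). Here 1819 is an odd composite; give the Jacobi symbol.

1

Reciprocity: 35 ≡ 3 and 1819 ≡ 3 (mod 4), so (35/1819) = −(1819/35).
Reduce top mod 35: now compute (34/35).
Pull out 2: since 35 ≡ 3 (mod 8), (2/35) = -1.
Reciprocity: 17 ≡ 1 and 35 ≡ 3 (mod 4), so (17/35) = +(35/17).
Reduce top mod 17: now compute (1/17).
Reached (1/17) = 1. Collecting the sign flips along the way, the symbol is +1.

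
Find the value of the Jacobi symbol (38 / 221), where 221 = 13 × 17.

1

Pull out 2: since 221 ≡ 5 (mod 8), (2/221) = -1.
Reciprocity: 19 ≡ 3 and 221 ≡ 1 (mod 4), so (19/221) = +(221/19).
Reduce top mod 19: now compute (12/19).
Pull out 2^2: since 19 ≡ 3 (mod 8), (2/19) = -1, so (2/19)^2 = +1.
Reciprocity: 3 ≡ 3 and 19 ≡ 3 (mod 4), so (3/19) = −(19/3).
Reduce top mod 3: now compute (1/3).
Reached (1/3) = 1. Collecting the sign flips along the way, the symbol is +1.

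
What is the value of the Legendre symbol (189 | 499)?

1

Reciprocity: 189 ≡ 1 and 499 ≡ 3 (mod 4), so (189/499) = +(499/189).
Reduce top mod 189: now compute (121/189).
Reciprocity: 121 ≡ 1 and 189 ≡ 1 (mod 4), so (121/189) = +(189/121).
Reduce top mod 121: now compute (68/121).
Pull out 2^2: since 121 ≡ 1 (mod 8), (2/121) = +1, so (2/121)^2 = +1.
Reciprocity: 17 ≡ 1 and 121 ≡ 1 (mod 4), so (17/121) = +(121/17).
Reduce top mod 17: now compute (2/17).
Pull out 2: since 17 ≡ 1 (mod 8), (2/17) = +1.
Reached (1/17) = 1. Collecting the sign flips along the way, the symbol is +1.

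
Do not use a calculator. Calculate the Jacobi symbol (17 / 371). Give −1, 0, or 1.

Reciprocity: 17 ≡ 1 and 371 ≡ 3 (mod 4), so (17/371) = +(371/17).
Reduce top mod 17: now compute (14/17).
Pull out 2: since 17 ≡ 1 (mod 8), (2/17) = +1.
Reciprocity: 7 ≡ 3 and 17 ≡ 1 (mod 4), so (7/17) = +(17/7).
Reduce top mod 7: now compute (3/7).
Reciprocity: 3 ≡ 3 and 7 ≡ 3 (mod 4), so (3/7) = −(7/3).
Reduce top mod 3: now compute (1/3).
Reached (1/3) = 1. Collecting the sign flips along the way, the symbol is -1.

-1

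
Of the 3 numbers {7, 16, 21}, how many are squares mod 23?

1

(7/23) = -1 → non-residue.
(16/23) = +1 → QR.
(21/23) = -1 → non-residue.
Total quadratic residues among the 3: 1.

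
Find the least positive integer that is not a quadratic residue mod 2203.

(2/2203) = −1, so 2 is the smallest positive non-residue mod 2203.

2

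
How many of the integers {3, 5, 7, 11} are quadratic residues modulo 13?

(3/13) = +1 → QR.
(5/13) = -1 → non-residue.
(7/13) = -1 → non-residue.
(11/13) = -1 → non-residue.
Total quadratic residues among the 4: 1.

1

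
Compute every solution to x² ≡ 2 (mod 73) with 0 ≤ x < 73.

73 ≡ 1 (mod 4), so we find a root by search.
Trying successive values, 32² = 1024 ≡ 2 (mod 73). The other root is 73 − 32 = 41.

32, 41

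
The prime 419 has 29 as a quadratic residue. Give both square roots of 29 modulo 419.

Since 419 ≡ 3 (mod 4), a square root of 29 is 29^((419+1)/4) = 29^105 mod 419.
Repeated squaring: 29^2≡3, 29^4≡9, 29^8≡81, 29^16≡276, 29^32≡337, 29^64≡20 (mod 419).
29^105 = 29^(64+32+8+1) ≡ 345 (mod 419).
Check: 345² = 119025 ≡ 29 (mod 419). The two roots are 74 and 345.

74, 345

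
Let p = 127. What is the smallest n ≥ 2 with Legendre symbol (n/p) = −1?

(2/127) = +1, so 2 is a residue.
(3/127) = −1, so 3 is the smallest positive non-residue mod 127.

3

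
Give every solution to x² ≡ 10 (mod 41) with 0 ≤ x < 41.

41 ≡ 1 (mod 4), so we find a root by search.
Trying successive values, 16² = 256 ≡ 10 (mod 41). The other root is 41 − 16 = 25.

16, 25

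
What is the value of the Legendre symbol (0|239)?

Top reduces to 0: gcd > 1, so the symbol is 0.

0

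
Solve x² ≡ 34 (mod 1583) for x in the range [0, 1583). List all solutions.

Since 1583 ≡ 3 (mod 4), a square root of 34 is 34^((1583+1)/4) = 34^396 mod 1583.
Repeated squaring: 34^2≡1156, 34^4≡284, 34^8≡1506, 34^16≡1180, 34^32≡943, 34^64≡1186, 34^128≡892, 34^256≡998 (mod 1583).
34^396 = 34^(256+128+8+4) ≡ 1365 (mod 1583).
Check: 1365² = 1863225 ≡ 34 (mod 1583). The two roots are 218 and 1365.

218, 1365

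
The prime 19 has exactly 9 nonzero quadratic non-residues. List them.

Square k = 1,…,9 (k and 19−k give the same square):
1²=1, 2²=4, 3²=9, 4²=16, 5²≡6, 6²≡17, 7²≡11, 8²≡7, 9²≡5 (mod 19).
The residues are {1, 4, 5, 6, 7, 9, 11, 16, 17}; the non-residues are the remaining 9 nonzero classes.

2 3 8 10 12 13 14 15 18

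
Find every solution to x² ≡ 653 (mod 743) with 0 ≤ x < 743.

Since 743 ≡ 3 (mod 4), a square root of 653 is 653^((743+1)/4) = 653^186 mod 743.
Repeated squaring: 653^2≡670, 653^4≡128, 653^8≡38, 653^16≡701, 653^32≡278, 653^64≡12, 653^128≡144 (mod 743).
653^186 = 653^(128+32+16+8+2) ≡ 239 (mod 743).
Check: 239² = 57121 ≡ 653 (mod 743). The two roots are 239 and 504.

239, 504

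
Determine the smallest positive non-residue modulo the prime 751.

3

(2/751) = +1, so 2 is a residue.
(3/751) = −1, so 3 is the smallest positive non-residue mod 751.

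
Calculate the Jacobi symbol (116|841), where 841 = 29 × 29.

Pull out 2^2: since 841 ≡ 1 (mod 8), (2/841) = +1, so (2/841)^2 = +1.
Reciprocity: 29 ≡ 1 and 841 ≡ 1 (mod 4), so (29/841) = +(841/29).
Reduce top mod 29: now compute (0/29).
Top reduces to 0: gcd > 1, so the symbol is 0.

0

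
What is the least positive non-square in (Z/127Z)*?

(2/127) = +1, so 2 is a residue.
(3/127) = −1, so 3 is the smallest positive non-residue mod 127.

3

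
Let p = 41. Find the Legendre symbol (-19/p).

-1

Euler's criterion: (-19/41) ≡ 22^20 (mod 41).
22^2 ≡ 33 (mod 41)
22^4 ≡ 23 (mod 41)
22^8 ≡ 37 (mod 41)
22^16 ≡ 16 (mod 41)
22^20 = 22^(16+4) ≡ 40 (mod 41).
Result is 40 ≡ −1, so (-19/41) = −1.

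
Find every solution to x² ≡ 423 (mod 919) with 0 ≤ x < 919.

Since 919 ≡ 3 (mod 4), a square root of 423 is 423^((919+1)/4) = 423^230 mod 919.
Repeated squaring: 423^2≡643, 423^4≡818, 423^8≡92, 423^16≡193, 423^32≡489, 423^64≡181, 423^128≡596 (mod 919).
423^230 = 423^(128+64+32+4+2) ≡ 358 (mod 919).
Check: 358² = 128164 ≡ 423 (mod 919). The two roots are 358 and 561.

358, 561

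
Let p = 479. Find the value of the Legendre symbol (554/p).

First reduce: 554 ≡ 75 (mod 479).
Reciprocity: 75 ≡ 3 and 479 ≡ 3 (mod 4), so (75/479) = −(479/75).
Reduce top mod 75: now compute (29/75).
Reciprocity: 29 ≡ 1 and 75 ≡ 3 (mod 4), so (29/75) = +(75/29).
Reduce top mod 29: now compute (17/29).
Reciprocity: 17 ≡ 1 and 29 ≡ 1 (mod 4), so (17/29) = +(29/17).
Reduce top mod 17: now compute (12/17).
Pull out 2^2: since 17 ≡ 1 (mod 8), (2/17) = +1, so (2/17)^2 = +1.
Reciprocity: 3 ≡ 3 and 17 ≡ 1 (mod 4), so (3/17) = +(17/3).
Reduce top mod 3: now compute (2/3).
Pull out 2: since 3 ≡ 3 (mod 8), (2/3) = -1.
Reached (1/3) = 1. Collecting the sign flips along the way, the symbol is +1.

1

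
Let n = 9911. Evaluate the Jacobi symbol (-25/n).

-1

First reduce: -25 ≡ 9886 (mod 9911).
Pull out 2: since 9911 ≡ 7 (mod 8), (2/9911) = +1.
Reciprocity: 4943 ≡ 3 and 9911 ≡ 3 (mod 4), so (4943/9911) = −(9911/4943).
Reduce top mod 4943: now compute (25/4943).
Reciprocity: 25 ≡ 1 and 4943 ≡ 3 (mod 4), so (25/4943) = +(4943/25).
Reduce top mod 25: now compute (18/25).
Pull out 2: since 25 ≡ 1 (mod 8), (2/25) = +1.
Reciprocity: 9 ≡ 1 and 25 ≡ 1 (mod 4), so (9/25) = +(25/9).
Reduce top mod 9: now compute (7/9).
Reciprocity: 7 ≡ 3 and 9 ≡ 1 (mod 4), so (7/9) = +(9/7).
Reduce top mod 7: now compute (2/7).
Pull out 2: since 7 ≡ 7 (mod 8), (2/7) = +1.
Reached (1/7) = 1. Collecting the sign flips along the way, the symbol is -1.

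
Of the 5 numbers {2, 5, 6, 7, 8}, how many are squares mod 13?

0

(2/13) = -1 → non-residue.
(5/13) = -1 → non-residue.
(6/13) = -1 → non-residue.
(7/13) = -1 → non-residue.
(8/13) = -1 → non-residue.
Total quadratic residues among the 5: 0.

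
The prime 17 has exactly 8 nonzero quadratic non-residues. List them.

Square k = 1,…,8 (k and 17−k give the same square):
1²=1, 2²=4, 3²=9, 4²=16, 5²≡8, 6²≡2, 7²≡15, 8²≡13 (mod 17).
The residues are {1, 2, 4, 8, 9, 13, 15, 16}; the non-residues are the remaining 8 nonzero classes.

3,5,6,7,10,11,12,14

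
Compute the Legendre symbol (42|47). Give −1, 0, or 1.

Pull out 2: since 47 ≡ 7 (mod 8), (2/47) = +1.
Reciprocity: 21 ≡ 1 and 47 ≡ 3 (mod 4), so (21/47) = +(47/21).
Reduce top mod 21: now compute (5/21).
Reciprocity: 5 ≡ 1 and 21 ≡ 1 (mod 4), so (5/21) = +(21/5).
Reduce top mod 5: now compute (1/5).
Reached (1/5) = 1. Collecting the sign flips along the way, the symbol is +1.

1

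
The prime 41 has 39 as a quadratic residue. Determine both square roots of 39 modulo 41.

11, 30

41 ≡ 1 (mod 4), so we find a root by search.
Trying successive values, 11² = 121 ≡ 39 (mod 41). The other root is 41 − 11 = 30.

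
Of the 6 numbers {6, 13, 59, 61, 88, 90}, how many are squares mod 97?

(6/97) = +1 → QR.
(13/97) = -1 → non-residue.
(59/97) = -1 → non-residue.
(61/97) = +1 → QR.
(88/97) = +1 → QR.
(90/97) = -1 → non-residue.
Total quadratic residues among the 6: 3.

3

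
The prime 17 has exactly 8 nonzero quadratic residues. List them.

1,2,4,8,9,13,15,16

Square k = 1,…,8 (k and 17−k give the same square):
1²=1, 2²=4, 3²=9, 4²=16, 5²≡8, 6²≡2, 7²≡15, 8²≡13 (mod 17).
So the quadratic residues mod 17 are {1, 2, 4, 8, 9, 13, 15, 16}.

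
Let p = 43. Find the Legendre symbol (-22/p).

First reduce: -22 ≡ 21 (mod 43).
Reciprocity: 21 ≡ 1 and 43 ≡ 3 (mod 4), so (21/43) = +(43/21).
Reduce top mod 21: now compute (1/21).
Reached (1/21) = 1. Collecting the sign flips along the way, the symbol is +1.

1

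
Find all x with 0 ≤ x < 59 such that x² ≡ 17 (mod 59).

Since 59 ≡ 3 (mod 4), a square root of 17 is 17^((59+1)/4) = 17^15 mod 59.
Repeated squaring: 17^2≡53, 17^4≡36, 17^8≡57 (mod 59).
17^15 = 17^(8+4+2+1) ≡ 28 (mod 59).
Check: 28² = 784 ≡ 17 (mod 59). The two roots are 28 and 31.

28, 31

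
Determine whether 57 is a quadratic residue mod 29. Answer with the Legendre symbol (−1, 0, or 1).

Euler's criterion: (57/29) ≡ 28^14 (mod 29).
28^2 ≡ 1 (mod 29)
28^4 ≡ 1 (mod 29)
28^8 ≡ 1 (mod 29)
28^14 = 28^(8+4+2) ≡ 1 (mod 29).
Result is 1, so (57/29) = 1.

1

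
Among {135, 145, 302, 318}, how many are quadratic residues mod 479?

(135/479) = +1 → QR.
(145/479) = -1 → non-residue.
(302/479) = +1 → QR.
(318/479) = -1 → non-residue.
Total quadratic residues among the 4: 2.

2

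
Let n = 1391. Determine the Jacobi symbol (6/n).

Pull out 2: since 1391 ≡ 7 (mod 8), (2/1391) = +1.
Reciprocity: 3 ≡ 3 and 1391 ≡ 3 (mod 4), so (3/1391) = −(1391/3).
Reduce top mod 3: now compute (2/3).
Pull out 2: since 3 ≡ 3 (mod 8), (2/3) = -1.
Reached (1/3) = 1. Collecting the sign flips along the way, the symbol is +1.

1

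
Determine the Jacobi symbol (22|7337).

0

Pull out 2: since 7337 ≡ 1 (mod 8), (2/7337) = +1.
Reciprocity: 11 ≡ 3 and 7337 ≡ 1 (mod 4), so (11/7337) = +(7337/11).
Reduce top mod 11: now compute (0/11).
Top reduces to 0: gcd > 1, so the symbol is 0.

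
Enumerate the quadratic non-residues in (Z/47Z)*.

Square k = 1,…,23 (k and 47−k give the same square):
1²=1, 2²=4, 3²=9, 4²=16, 5²=25, 6²=36, 7²≡2, 8²≡17, 9²≡34, 10²≡6, 11²≡27, 12²≡3, 13²≡28, 14²≡8, 15²≡37, 16²≡21, 17²≡7, 18²≡42, 19²≡32, 20²≡24, 21²≡18, 22²≡14, 23²≡12 (mod 47).
The residues are {1, 2, 3, 4, 6, 7, 8, 9, 12, 14, 16, 17, 18, 21, 24, 25, 27, 28, 32, 34, 36, 37, 42}; the non-residues are the remaining 23 nonzero classes.

5,10,11,13,15,19,20,22,23,26,29,30,31,33,35,38,39,40,41,43,44,45,46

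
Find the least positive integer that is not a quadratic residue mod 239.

7

(2/239) = +1, so 2 is a residue.
(3/239) = +1, so 3 is a residue.
(4/239) = +1, so 4 is a residue.
(5/239) = +1, so 5 is a residue.
(6/239) = +1, so 6 is a residue.
(7/239) = −1, so 7 is the smallest positive non-residue mod 239.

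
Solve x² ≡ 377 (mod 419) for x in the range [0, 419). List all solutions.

193, 226

Since 419 ≡ 3 (mod 4), a square root of 377 is 377^((419+1)/4) = 377^105 mod 419.
Repeated squaring: 377^2≡88, 377^4≡202, 377^8≡161, 377^16≡362, 377^32≡316, 377^64≡134 (mod 419).
377^105 = 377^(64+32+8+1) ≡ 226 (mod 419).
Check: 226² = 51076 ≡ 377 (mod 419). The two roots are 193 and 226.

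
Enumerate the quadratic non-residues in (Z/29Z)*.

Square k = 1,…,14 (k and 29−k give the same square):
1²=1, 2²=4, 3²=9, 4²=16, 5²=25, 6²≡7, 7²≡20, 8²≡6, 9²≡23, 10²≡13, 11²≡5, 12²≡28, 13²≡24, 14²≡22 (mod 29).
The residues are {1, 4, 5, 6, 7, 9, 13, 16, 20, 22, 23, 24, 25, 28}; the non-residues are the remaining 14 nonzero classes.

2, 3, 8, 10, 11, 12, 14, 15, 17, 18, 19, 21, 26, 27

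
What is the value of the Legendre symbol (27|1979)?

Reciprocity: 27 ≡ 3 and 1979 ≡ 3 (mod 4), so (27/1979) = −(1979/27).
Reduce top mod 27: now compute (8/27).
Pull out 2^3: since 27 ≡ 3 (mod 8), (2/27) = -1, so (2/27)^3 = -1.
Reached (1/27) = 1. Collecting the sign flips along the way, the symbol is +1.

1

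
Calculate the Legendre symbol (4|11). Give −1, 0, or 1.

1

Euler's criterion: (4/11) ≡ 4^5 (mod 11).
4^2 ≡ 5 (mod 11)
4^4 ≡ 3 (mod 11)
4^5 = 4^(4+1) ≡ 1 (mod 11).
Result is 1, so (4/11) = 1.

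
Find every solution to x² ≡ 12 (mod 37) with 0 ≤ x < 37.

7, 30

37 ≡ 1 (mod 4), so we find a root by search.
Trying successive values, 7² = 49 ≡ 12 (mod 37). The other root is 37 − 7 = 30.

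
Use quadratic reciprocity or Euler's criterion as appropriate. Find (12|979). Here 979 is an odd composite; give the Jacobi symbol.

Pull out 2^2: since 979 ≡ 3 (mod 8), (2/979) = -1, so (2/979)^2 = +1.
Reciprocity: 3 ≡ 3 and 979 ≡ 3 (mod 4), so (3/979) = −(979/3).
Reduce top mod 3: now compute (1/3).
Reached (1/3) = 1. Collecting the sign flips along the way, the symbol is -1.

-1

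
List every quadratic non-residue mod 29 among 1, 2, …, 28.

Square k = 1,…,14 (k and 29−k give the same square):
1²=1, 2²=4, 3²=9, 4²=16, 5²=25, 6²≡7, 7²≡20, 8²≡6, 9²≡23, 10²≡13, 11²≡5, 12²≡28, 13²≡24, 14²≡22 (mod 29).
The residues are {1, 4, 5, 6, 7, 9, 13, 16, 20, 22, 23, 24, 25, 28}; the non-residues are the remaining 14 nonzero classes.

2,3,8,10,11,12,14,15,17,18,19,21,26,27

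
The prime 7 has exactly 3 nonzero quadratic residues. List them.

1 2 4

Square k = 1,…,3 (k and 7−k give the same square):
1²=1, 2²=4, 3²≡2 (mod 7).
So the quadratic residues mod 7 are {1, 2, 4}.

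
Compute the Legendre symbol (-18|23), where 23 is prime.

Euler's criterion: (-18/23) ≡ 5^11 (mod 23).
5^2 ≡ 2 (mod 23)
5^4 ≡ 4 (mod 23)
5^8 ≡ 16 (mod 23)
5^11 = 5^(8+2+1) ≡ 22 (mod 23).
Result is 22 ≡ −1, so (-18/23) = −1.

-1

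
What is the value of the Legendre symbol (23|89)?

Euler's criterion: (23/89) ≡ 23^44 (mod 89).
23^2 ≡ 84 (mod 89)
23^4 ≡ 25 (mod 89)
23^8 ≡ 2 (mod 89)
23^16 ≡ 4 (mod 89)
23^32 ≡ 16 (mod 89)
23^44 = 23^(32+8+4) ≡ 88 (mod 89).
Result is 88 ≡ −1, so (23/89) = −1.

-1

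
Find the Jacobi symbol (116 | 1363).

Pull out 2^2: since 1363 ≡ 3 (mod 8), (2/1363) = -1, so (2/1363)^2 = +1.
Reciprocity: 29 ≡ 1 and 1363 ≡ 3 (mod 4), so (29/1363) = +(1363/29).
Reduce top mod 29: now compute (0/29).
Top reduces to 0: gcd > 1, so the symbol is 0.

0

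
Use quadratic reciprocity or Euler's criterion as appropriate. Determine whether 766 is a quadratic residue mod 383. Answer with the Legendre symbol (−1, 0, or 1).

0

First reduce: 766 ≡ 0 (mod 383).
Top reduces to 0: gcd > 1, so the symbol is 0.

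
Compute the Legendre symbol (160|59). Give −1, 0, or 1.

Euler's criterion: (160/59) ≡ 42^29 (mod 59).
42^2 ≡ 53 (mod 59)
42^4 ≡ 36 (mod 59)
42^8 ≡ 57 (mod 59)
42^16 ≡ 4 (mod 59)
42^29 = 42^(16+8+4+1) ≡ 58 (mod 59).
Result is 58 ≡ −1, so (160/59) = −1.

-1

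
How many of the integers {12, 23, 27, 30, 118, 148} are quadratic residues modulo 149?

3

(12/149) = -1 → non-residue.
(23/149) = -1 → non-residue.
(27/149) = -1 → non-residue.
(30/149) = +1 → QR.
(118/149) = +1 → QR.
(148/149) = +1 → QR.
Total quadratic residues among the 6: 3.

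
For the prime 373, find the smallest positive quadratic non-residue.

2

(2/373) = −1, so 2 is the smallest positive non-residue mod 373.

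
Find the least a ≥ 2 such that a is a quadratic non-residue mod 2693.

2

(2/2693) = −1, so 2 is the smallest positive non-residue mod 2693.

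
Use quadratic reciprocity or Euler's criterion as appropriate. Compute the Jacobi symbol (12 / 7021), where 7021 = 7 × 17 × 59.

Pull out 2^2: since 7021 ≡ 5 (mod 8), (2/7021) = -1, so (2/7021)^2 = +1.
Reciprocity: 3 ≡ 3 and 7021 ≡ 1 (mod 4), so (3/7021) = +(7021/3).
Reduce top mod 3: now compute (1/3).
Reached (1/3) = 1. Collecting the sign flips along the way, the symbol is +1.

1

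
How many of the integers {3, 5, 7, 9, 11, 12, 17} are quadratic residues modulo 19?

(3/19) = -1 → non-residue.
(5/19) = +1 → QR.
(7/19) = +1 → QR.
(9/19) = +1 → QR.
(11/19) = +1 → QR.
(12/19) = -1 → non-residue.
(17/19) = +1 → QR.
Total quadratic residues among the 7: 5.

5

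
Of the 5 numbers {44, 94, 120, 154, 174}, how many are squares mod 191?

2

(44/191) = -1 → non-residue.
(94/191) = -1 → non-residue.
(120/191) = +1 → QR.
(154/191) = +1 → QR.
(174/191) = -1 → non-residue.
Total quadratic residues among the 5: 2.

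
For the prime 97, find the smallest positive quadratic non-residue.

(2/97) = +1, so 2 is a residue.
(3/97) = +1, so 3 is a residue.
(4/97) = +1, so 4 is a residue.
(5/97) = −1, so 5 is the smallest positive non-residue mod 97.

5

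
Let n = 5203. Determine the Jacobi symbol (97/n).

Reciprocity: 97 ≡ 1 and 5203 ≡ 3 (mod 4), so (97/5203) = +(5203/97).
Reduce top mod 97: now compute (62/97).
Pull out 2: since 97 ≡ 1 (mod 8), (2/97) = +1.
Reciprocity: 31 ≡ 3 and 97 ≡ 1 (mod 4), so (31/97) = +(97/31).
Reduce top mod 31: now compute (4/31).
Pull out 2^2: since 31 ≡ 7 (mod 8), (2/31) = +1, so (2/31)^2 = +1.
Reached (1/31) = 1. Collecting the sign flips along the way, the symbol is +1.

1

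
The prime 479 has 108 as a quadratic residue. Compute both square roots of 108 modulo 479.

186, 293

Since 479 ≡ 3 (mod 4), a square root of 108 is 108^((479+1)/4) = 108^120 mod 479.
Repeated squaring: 108^2≡168, 108^4≡442, 108^8≡411, 108^16≡313, 108^32≡253, 108^64≡302 (mod 479).
108^120 = 108^(64+32+16+8) ≡ 293 (mod 479).
Check: 293² = 85849 ≡ 108 (mod 479). The two roots are 186 and 293.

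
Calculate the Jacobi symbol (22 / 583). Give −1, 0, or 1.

Pull out 2: since 583 ≡ 7 (mod 8), (2/583) = +1.
Reciprocity: 11 ≡ 3 and 583 ≡ 3 (mod 4), so (11/583) = −(583/11).
Reduce top mod 11: now compute (0/11).
Top reduces to 0: gcd > 1, so the symbol is 0.

0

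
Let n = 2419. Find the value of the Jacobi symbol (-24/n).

First reduce: -24 ≡ 2395 (mod 2419).
Reciprocity: 2395 ≡ 3 and 2419 ≡ 3 (mod 4), so (2395/2419) = −(2419/2395).
Reduce top mod 2395: now compute (24/2395).
Pull out 2^3: since 2395 ≡ 3 (mod 8), (2/2395) = -1, so (2/2395)^3 = -1.
Reciprocity: 3 ≡ 3 and 2395 ≡ 3 (mod 4), so (3/2395) = −(2395/3).
Reduce top mod 3: now compute (1/3).
Reached (1/3) = 1. Collecting the sign flips along the way, the symbol is -1.

-1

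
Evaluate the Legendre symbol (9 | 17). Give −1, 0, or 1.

1

Euler's criterion: (9/17) ≡ 9^8 (mod 17).
9^2 ≡ 13 (mod 17)
9^4 ≡ 16 (mod 17)
9^8 ≡ 1 (mod 17)
9^8 = 9^(8) ≡ 1 (mod 17).
Result is 1, so (9/17) = 1.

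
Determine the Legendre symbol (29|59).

Euler's criterion: (29/59) ≡ 29^29 (mod 59).
29^2 ≡ 15 (mod 59)
29^4 ≡ 48 (mod 59)
29^8 ≡ 3 (mod 59)
29^16 ≡ 9 (mod 59)
29^29 = 29^(16+8+4+1) ≡ 1 (mod 59).
Result is 1, so (29/59) = 1.

1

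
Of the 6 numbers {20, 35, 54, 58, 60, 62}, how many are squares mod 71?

(20/71) = +1 → QR.
(35/71) = -1 → non-residue.
(54/71) = +1 → QR.
(58/71) = +1 → QR.
(60/71) = +1 → QR.
(62/71) = -1 → non-residue.
Total quadratic residues among the 6: 4.

4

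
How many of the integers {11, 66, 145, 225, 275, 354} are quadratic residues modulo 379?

(11/379) = -1 → non-residue.
(66/379) = -1 → non-residue.
(145/379) = -1 → non-residue.
(225/379) = +1 → QR.
(275/379) = -1 → non-residue.
(354/379) = -1 → non-residue.
Total quadratic residues among the 6: 1.

1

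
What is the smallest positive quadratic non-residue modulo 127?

(2/127) = +1, so 2 is a residue.
(3/127) = −1, so 3 is the smallest positive non-residue mod 127.

3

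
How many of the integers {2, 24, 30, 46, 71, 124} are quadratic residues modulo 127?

(2/127) = +1 → QR.
(24/127) = -1 → non-residue.
(30/127) = +1 → QR.
(46/127) = -1 → non-residue.
(71/127) = +1 → QR.
(124/127) = +1 → QR.
Total quadratic residues among the 6: 4.

4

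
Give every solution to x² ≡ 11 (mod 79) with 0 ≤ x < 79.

Since 79 ≡ 3 (mod 4), a square root of 11 is 11^((79+1)/4) = 11^20 mod 79.
Repeated squaring: 11^2≡42, 11^4≡26, 11^8≡44, 11^16≡40 (mod 79).
11^20 = 11^(16+4) ≡ 13 (mod 79).
Check: 13² = 169 ≡ 11 (mod 79). The two roots are 13 and 66.

13, 66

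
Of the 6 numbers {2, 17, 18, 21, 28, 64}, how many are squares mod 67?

3

(2/67) = -1 → non-residue.
(17/67) = +1 → QR.
(18/67) = -1 → non-residue.
(21/67) = +1 → QR.
(28/67) = -1 → non-residue.
(64/67) = +1 → QR.
Total quadratic residues among the 6: 3.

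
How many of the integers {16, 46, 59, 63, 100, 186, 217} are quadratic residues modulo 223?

4

(16/223) = +1 → QR.
(46/223) = -1 → non-residue.
(59/223) = -1 → non-residue.
(63/223) = +1 → QR.
(100/223) = +1 → QR.
(186/223) = -1 → non-residue.
(217/223) = +1 → QR.
Total quadratic residues among the 7: 4.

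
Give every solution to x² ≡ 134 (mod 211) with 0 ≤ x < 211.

61, 150

Since 211 ≡ 3 (mod 4), a square root of 134 is 134^((211+1)/4) = 134^53 mod 211.
Repeated squaring: 134^2≡21, 134^4≡19, 134^8≡150, 134^16≡134, 134^32≡21 (mod 211).
134^53 = 134^(32+16+4+1) ≡ 150 (mod 211).
Check: 150² = 22500 ≡ 134 (mod 211). The two roots are 61 and 150.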